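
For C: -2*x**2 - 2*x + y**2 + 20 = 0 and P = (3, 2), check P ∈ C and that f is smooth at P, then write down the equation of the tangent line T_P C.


Tangent line at P: -14*x + 4*y + 34 = 0.

Step 1: f(3, 2) = 0, so P lies on C.
Step 2: partial derivatives
  f_x(x, y) = -4*x - 2, f_y(x, y) = 2*y.
  f_x(P) = -14, f_y(P) = 4 (gradient nonzero, so P is smooth).
Step 3: tangent line at P: -14·(x − 3) + 4·(y − 2) = 0.
Expanding: -14*x + 4*y + 34 = 0.


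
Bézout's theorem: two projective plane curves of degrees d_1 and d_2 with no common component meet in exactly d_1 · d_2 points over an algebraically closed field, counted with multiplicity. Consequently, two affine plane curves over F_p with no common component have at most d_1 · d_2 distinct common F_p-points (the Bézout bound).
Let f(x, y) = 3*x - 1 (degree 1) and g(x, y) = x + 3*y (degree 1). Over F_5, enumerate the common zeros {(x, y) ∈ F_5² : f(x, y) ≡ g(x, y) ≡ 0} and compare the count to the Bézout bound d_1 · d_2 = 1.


Common zeros: {(2, 1)}; count = 1; Bézout bound = 1.

deg(f) = 1, deg(g) = 1, so Bézout bound = 1.
Scan x ∈ F_5. For each x, list the y ∈ F_5 with f(x, y) ≡ 0 and those with g(x, y) ≡ 0 (mod 5); the common zeros in that column are the intersection.
  x = 0: f ≡ 0 at y ∈ ∅; g ≡ 0 at y ∈ {0}; common: ∅.
  x = 1: f ≡ 0 at y ∈ ∅; g ≡ 0 at y ∈ {3}; common: ∅.
  x = 2: f ≡ 0 at y ∈ {0, 1, 2, 3, 4}; g ≡ 0 at y ∈ {1}; common: {1}.
  x = 3: f ≡ 0 at y ∈ ∅; g ≡ 0 at y ∈ {4}; common: ∅.
  x = 4: f ≡ 0 at y ∈ ∅; g ≡ 0 at y ∈ {2}; common: ∅.
Collecting: common zeros = {(2, 1)}, so the count is 1.
Comparison with the Bézout bound: 1 ≤ 1 = deg(f)·deg(g), as expected for curves with no common component (the bound is attained).


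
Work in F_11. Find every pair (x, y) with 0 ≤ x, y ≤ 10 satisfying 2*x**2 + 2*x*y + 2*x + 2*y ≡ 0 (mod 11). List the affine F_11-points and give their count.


Affine F_11-points: {(0, 0), (1, 10), (2, 9), (3, 8), (4, 7), (5, 6), (6, 5), (7, 4), (8, 3), (9, 2), (10, 0), (10, 1), (10, 2), (10, 3), (10, 4), (10, 5), (10, 6), (10, 7), (10, 8), (10, 9), (10, 10)}; count = 21.

For each of the 121 pairs (x, y) ∈ F_11², evaluate f(x, y) mod 11. Record the zeros.
  x = 0: [0↦0, 1↦2, 2↦4, 3↦6, 4↦8, 5↦10, 6↦1, 7↦3, 8↦5, 9↦7, 10↦9]  zeros at y ∈ {0}
  x = 1: [0↦4, 1↦8, 2↦1, 3↦5, 4↦9, 5↦2, 6↦6, 7↦10, 8↦3, 9↦7, 10↦0]  zeros at y ∈ {10}
  x = 2: [0↦1, 1↦7, 2↦2, 3↦8, 4↦3, 5↦9, 6↦4, 7↦10, 8↦5, 9↦0, 10↦6]  zeros at y ∈ {9}
  x = 3: [0↦2, 1↦10, 2↦7, 3↦4, 4↦1, 5↦9, 6↦6, 7↦3, 8↦0, 9↦8, 10↦5]  zeros at y ∈ {8}
  x = 4: [0↦7, 1↦6, 2↦5, 3↦4, 4↦3, 5↦2, 6↦1, 7↦0, 8↦10, 9↦9, 10↦8]  zeros at y ∈ {7}
  x = 5: [0↦5, 1↦6, 2↦7, 3↦8, 4↦9, 5↦10, 6↦0, 7↦1, 8↦2, 9↦3, 10↦4]  zeros at y ∈ {6}
  x = 6: [0↦7, 1↦10, 2↦2, 3↦5, 4↦8, 5↦0, 6↦3, 7↦6, 8↦9, 9↦1, 10↦4]  zeros at y ∈ {5}
  x = 7: [0↦2, 1↦7, 2↦1, 3↦6, 4↦0, 5↦5, 6↦10, 7↦4, 8↦9, 9↦3, 10↦8]  zeros at y ∈ {4}
  x = 8: [0↦1, 1↦8, 2↦4, 3↦0, 4↦7, 5↦3, 6↦10, 7↦6, 8↦2, 9↦9, 10↦5]  zeros at y ∈ {3}
  x = 9: [0↦4, 1↦2, 2↦0, 3↦9, 4↦7, 5↦5, 6↦3, 7↦1, 8↦10, 9↦8, 10↦6]  zeros at y ∈ {2}
  x = 10: [0↦0, 1↦0, 2↦0, 3↦0, 4↦0, 5↦0, 6↦0, 7↦0, 8↦0, 9↦0, 10↦0]  zeros at y ∈ {0, 1, 2, 3, 4, 5, 6, 7, 8, 9, 10}
Collecting zeros: affine points = {(0, 0), (1, 10), (2, 9), (3, 8), (4, 7), (5, 6), (6, 5), (7, 4), (8, 3), (9, 2), (10, 0), (10, 1), (10, 2), (10, 3), (10, 4), (10, 5), (10, 6), (10, 7), (10, 8), (10, 9), (10, 10)}.
Total count |C(F_11)_aff| = 21.


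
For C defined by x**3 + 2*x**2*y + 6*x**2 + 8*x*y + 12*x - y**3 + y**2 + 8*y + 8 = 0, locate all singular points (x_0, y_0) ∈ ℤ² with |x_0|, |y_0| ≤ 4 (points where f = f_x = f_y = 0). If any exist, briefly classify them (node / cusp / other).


Singular points: {(-2, 0)}; classification: cusp.

Compute partial derivatives:
  f_x = 3*x**2 + 4*x*y + 12*x + 8*y + 12.
  f_y = 2*x**2 + 8*x - 3*y**2 + 2*y + 8.
Scan x_0 ∈ {−4, ..., 4}. For each x_0, f_y(x_0, y) is a polynomial in y; find its integer roots y ∈ {−4, ..., 4}, then test f_x and f at those candidates.
  x = -4: f_y(-4, y) = -3*y**2 + 2*y + 8; vanishes at y ∈ {2}. (-4, 2): f_x = -4 ≠ 0.
  x = -3: f_y(-3, y) = -3*y**2 + 2*y + 2; no integer root y with |y| ≤ 4.
  x = -2: f_y(-2, y) = -3*y**2 + 2*y; vanishes at y ∈ {0}. (-2, 0): f_x = 0, f = 0 — SINGULAR.
  x = -1: f_y(-1, y) = -3*y**2 + 2*y + 2; no integer root y with |y| ≤ 4.
  x = 0: f_y(0, y) = -3*y**2 + 2*y + 8; vanishes at y ∈ {2}. (0, 2): f_x = 28 ≠ 0.
  x = 1: f_y(1, y) = -3*y**2 + 2*y + 18; no integer root y with |y| ≤ 4.
  x = 2: f_y(2, y) = -3*y**2 + 2*y + 32; no integer root y with |y| ≤ 4.
  x = 3: f_y(3, y) = -3*y**2 + 2*y + 50; no integer root y with |y| ≤ 4.
  x = 4: f_y(4, y) = -3*y**2 + 2*y + 72; no integer root y with |y| ≤ 4.
Only singular point on the grid: (-2, 0).
Classify: substitute x = -2 + u, y = 0 + v and expand: f = u**3 + 2*u**2*v - v**3 + v**2.
No constant or linear terms (consistent with a singular point). Quadratic part: v**2. Cubic part: u**3 + 2*u**2*v - v**3.
The quadratic part v**2 is a perfect square, so there is a single (double) tangent line v = 0, i.e. y = 0. Restricting the cubic part to that line (v = 0) leaves u**3 ≠ 0, so f is not divisible by v and the branch is v² ≈ -u**3 to lowest order — this is a cusp.
Classification: cusp.


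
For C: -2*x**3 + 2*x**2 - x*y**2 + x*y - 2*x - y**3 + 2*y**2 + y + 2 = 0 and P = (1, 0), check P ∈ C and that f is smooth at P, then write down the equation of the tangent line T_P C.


Tangent line at P: -4*x + 2*y + 4 = 0.

Step 1: f(1, 0) = 0, so P lies on C.
Step 2: partial derivatives
  f_x(x, y) = -6*x**2 + 4*x - y**2 + y - 2, f_y(x, y) = -2*x*y + x - 3*y**2 + 4*y + 1.
  f_x(P) = -4, f_y(P) = 2 (gradient nonzero, so P is smooth).
Step 3: tangent line at P: -4·(x − 1) + 2·(y − 0) = 0.
Expanding: -4*x + 2*y + 4 = 0.


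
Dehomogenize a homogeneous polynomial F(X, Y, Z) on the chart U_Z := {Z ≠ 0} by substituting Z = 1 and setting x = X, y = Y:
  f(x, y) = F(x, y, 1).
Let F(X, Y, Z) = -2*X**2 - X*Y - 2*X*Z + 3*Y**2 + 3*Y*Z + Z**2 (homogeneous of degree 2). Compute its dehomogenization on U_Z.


f(x, y) = -2*x**2 - x*y - 2*x + 3*y**2 + 3*y + 1

On U_Z we set Z = 1. Each monomial c·X^i·Y^j·Z^k in F becomes c·x^i·y^j·1^k = c·x^i·y^j.
Substituting Z = 1: F(X, Y, 1) = -2*x**2 - x*y - 2*x + 3*y**2 + 3*y + 1.
Note: deg(f) ≤ deg(F) = 2; strict inequality happens when F is divisible by Z (lost terms).


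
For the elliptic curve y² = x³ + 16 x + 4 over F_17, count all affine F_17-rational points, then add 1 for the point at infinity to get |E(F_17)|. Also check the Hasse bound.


Affine points = {(0, 2), (0, 15), (1, 2), (1, 15), (4, 8), (4, 9), (7, 0), (8, 7), (8, 10), (10, 5), (10, 12), (11, 7), (11, 10), (15, 7), (15, 10), (16, 2), (16, 15)}; affine count = 17; |E(F_17)| = 18.

Discriminant check: Δ ∝ 4a³ + 27b² = 4·16³ + 27·4² = 4·4096 + 27·16 ≡ 3 (mod 17). Nonzero ⇒ E is nonsingular.
For each x ∈ F_17, compute rhs = x³ + 16·x + 4 mod 17, then count y ∈ F_17 with y² ≡ rhs.
  x = 0: rhs = 4, matching y values: 2, 15 (2 points).
  x = 1: rhs = 4, matching y values: 2, 15 (2 points).
  x = 2: rhs = 10, matching y values: none (0 points).
  x = 3: rhs = 11, matching y values: none (0 points).
  x = 4: rhs = 13, matching y values: 8, 9 (2 points).
  x = 5: rhs = 5, matching y values: none (0 points).
  x = 6: rhs = 10, matching y values: none (0 points).
  x = 7: rhs = 0, matching y values: 0 (1 points).
  x = 8: rhs = 15, matching y values: 7, 10 (2 points).
  x = 9: rhs = 10, matching y values: none (0 points).
  x = 10: rhs = 8, matching y values: 5, 12 (2 points).
  x = 11: rhs = 15, matching y values: 7, 10 (2 points).
  x = 12: rhs = 3, matching y values: none (0 points).
  x = 13: rhs = 12, matching y values: none (0 points).
  x = 14: rhs = 14, matching y values: none (0 points).
  x = 15: rhs = 15, matching y values: 7, 10 (2 points).
  x = 16: rhs = 4, matching y values: 2, 15 (2 points).
Total affine count: 17.
Full point count |E(F_17)| = 17 + 1 = 18.
Hasse bound: |18 − (17+1)| = |0| = 0 ≤ 2√17 ≈ 8.2462 ✓.


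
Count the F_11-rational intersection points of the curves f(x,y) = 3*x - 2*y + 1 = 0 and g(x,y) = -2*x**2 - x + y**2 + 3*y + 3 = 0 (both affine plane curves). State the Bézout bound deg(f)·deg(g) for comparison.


Common zeros: {(3, 5), (10, 10)}; count = 2; Bézout bound = 2.

deg(f) = 1, deg(g) = 2, so Bézout bound = 2.
Scan x ∈ F_11. For each x, list the y ∈ F_11 with f(x, y) ≡ 0 and those with g(x, y) ≡ 0 (mod 11); the common zeros in that column are the intersection.
  x = 0: f ≡ 0 at y ∈ {6}; g ≡ 0 at y ∈ ∅; common: ∅.
  x = 1: f ≡ 0 at y ∈ {2}; g ≡ 0 at y ∈ {0, 8}; common: ∅.
  x = 2: f ≡ 0 at y ∈ {9}; g ≡ 0 at y ∈ {3, 5}; common: ∅.
  x = 3: f ≡ 0 at y ∈ {5}; g ≡ 0 at y ∈ {3, 5}; common: {5}.
  x = 4: f ≡ 0 at y ∈ {1}; g ≡ 0 at y ∈ {0, 8}; common: ∅.
  x = 5: f ≡ 0 at y ∈ {8}; g ≡ 0 at y ∈ ∅; common: ∅.
  x = 6: f ≡ 0 at y ∈ {4}; g ≡ 0 at y ∈ {9, 10}; common: ∅.
  x = 7: f ≡ 0 at y ∈ {0}; g ≡ 0 at y ∈ ∅; common: ∅.
  x = 8: f ≡ 0 at y ∈ {7}; g ≡ 0 at y ∈ ∅; common: ∅.
  x = 9: f ≡ 0 at y ∈ {3}; g ≡ 0 at y ∈ ∅; common: ∅.
  x = 10: f ≡ 0 at y ∈ {10}; g ≡ 0 at y ∈ {9, 10}; common: {10}.
Collecting: common zeros = {(3, 5), (10, 10)}, so the count is 2.
Comparison with the Bézout bound: 2 ≤ 2 = deg(f)·deg(g), as expected for curves with no common component (the bound is attained).


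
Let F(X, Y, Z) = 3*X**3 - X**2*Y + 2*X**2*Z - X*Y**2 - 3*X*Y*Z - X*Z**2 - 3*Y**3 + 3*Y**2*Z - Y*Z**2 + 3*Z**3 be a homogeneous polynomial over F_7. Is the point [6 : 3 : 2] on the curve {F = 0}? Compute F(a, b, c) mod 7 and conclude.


F(6,3,2) ≡ 0 (mod 7); P is on the curve.

Evaluate F(6, 3, 2) term-by-term (mod 7).
  3*X**3 ↦ 3·216·1·1 = 648
  -X**2*Y ↦ -1·36·3·1 = -108
  2*X**2*Z ↦ 2·36·1·2 = 144
  -X*Y**2 ↦ -1·6·9·1 = -54
  -3*X*Y*Z ↦ -3·6·3·2 = -108
  -X*Z**2 ↦ -1·6·1·4 = -24
  -3*Y**3 ↦ -3·1·27·1 = -81
  3*Y**2*Z ↦ 3·1·9·2 = 54
  -Y*Z**2 ↦ -1·1·3·4 = -12
  3*Z**3 ↦ 3·1·1·8 = 24
Sum: F(6, 3, 2) = (648) + (-108) + (144) + (-54) + (-108) + (-24) + (-81) + (54) + (-12) + (24) = 483.
Reducing mod 7: 483 ≡ 0 (mod 7).
Since F(a, b, c) ≡ 0 (mod 7), P lies on the curve.


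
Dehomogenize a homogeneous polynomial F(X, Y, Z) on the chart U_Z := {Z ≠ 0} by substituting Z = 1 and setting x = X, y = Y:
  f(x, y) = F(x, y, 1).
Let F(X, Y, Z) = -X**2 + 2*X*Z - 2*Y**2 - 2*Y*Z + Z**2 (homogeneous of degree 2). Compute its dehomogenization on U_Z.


f(x, y) = -x**2 + 2*x - 2*y**2 - 2*y + 1

On U_Z we set Z = 1. Each monomial c·X^i·Y^j·Z^k in F becomes c·x^i·y^j·1^k = c·x^i·y^j.
Substituting Z = 1: F(X, Y, 1) = -x**2 + 2*x - 2*y**2 - 2*y + 1.
Note: deg(f) ≤ deg(F) = 2; strict inequality happens when F is divisible by Z (lost terms).


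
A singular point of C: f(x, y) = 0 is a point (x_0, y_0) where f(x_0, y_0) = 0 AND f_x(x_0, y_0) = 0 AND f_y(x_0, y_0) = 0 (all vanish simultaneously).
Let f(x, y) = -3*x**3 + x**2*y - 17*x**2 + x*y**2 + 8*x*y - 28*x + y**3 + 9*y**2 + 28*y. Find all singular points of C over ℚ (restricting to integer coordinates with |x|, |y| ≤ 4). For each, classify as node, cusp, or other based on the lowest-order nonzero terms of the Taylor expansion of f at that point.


Singular points: {(-2, -2)}; classification: node.

Compute partial derivatives:
  f_x = -9*x**2 + 2*x*y - 34*x + y**2 + 8*y - 28.
  f_y = x**2 + 2*x*y + 8*x + 3*y**2 + 18*y + 28.
Scan x_0 ∈ {−4, ..., 4}. For each x_0, f_y(x_0, y) is a polynomial in y; find its integer roots y ∈ {−4, ..., 4}, then test f_x and f at those candidates.
  x = -4: f_y(-4, y) = 3*y**2 + 10*y + 12; no integer root y with |y| ≤ 4.
  x = -3: f_y(-3, y) = 3*y**2 + 12*y + 13; no integer root y with |y| ≤ 4.
  x = -2: f_y(-2, y) = 3*y**2 + 14*y + 16; vanishes at y ∈ {-2}. (-2, -2): f_x = 0, f = 0 — SINGULAR.
  x = -1: f_y(-1, y) = 3*y**2 + 16*y + 21; vanishes at y ∈ {-3}. (-1, -3): f_x = -12 ≠ 0.
  x = 0: f_y(0, y) = 3*y**2 + 18*y + 28; no integer root y with |y| ≤ 4.
  x = 1: f_y(1, y) = 3*y**2 + 20*y + 37; no integer root y with |y| ≤ 4.
  x = 2: f_y(2, y) = 3*y**2 + 22*y + 48; no integer root y with |y| ≤ 4.
  x = 3: f_y(3, y) = 3*y**2 + 24*y + 61; no integer root y with |y| ≤ 4.
  x = 4: f_y(4, y) = 3*y**2 + 26*y + 76; no integer root y with |y| ≤ 4.
Only singular point on the grid: (-2, -2).
Classify: substitute x = -2 + u, y = -2 + v and expand: f = -3*u**3 + u**2*v - u**2 + u*v**2 + v**3 + v**2.
No constant or linear terms (consistent with a singular point). Quadratic part: -u**2 + v**2. Cubic part: -3*u**3 + u**2*v + u*v**2 + v**3.
The quadratic part v**2 - u**2 = (v − u)(v + u) splits into two distinct linear factors, so there are two distinct tangent lines y − -2 = ±(x − -2) — this is a node (ordinary double point).
Classification: node.


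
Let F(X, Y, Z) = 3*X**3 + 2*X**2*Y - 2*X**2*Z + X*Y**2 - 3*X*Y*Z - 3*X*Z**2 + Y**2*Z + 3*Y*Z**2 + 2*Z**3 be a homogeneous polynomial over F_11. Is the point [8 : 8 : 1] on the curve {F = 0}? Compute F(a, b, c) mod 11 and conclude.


F(8,8,1) ≡ 2 (mod 11); P is NOT on the curve.

Evaluate F(8, 8, 1) term-by-term (mod 11).
  3*X**3 ↦ 3·512·1·1 = 1536
  2*X**2*Y ↦ 2·64·8·1 = 1024
  -2*X**2*Z ↦ -2·64·1·1 = -128
  X*Y**2 ↦ 1·8·64·1 = 512
  -3*X*Y*Z ↦ -3·8·8·1 = -192
  -3*X*Z**2 ↦ -3·8·1·1 = -24
  Y**2*Z ↦ 1·1·64·1 = 64
  3*Y*Z**2 ↦ 3·1·8·1 = 24
  2*Z**3 ↦ 2·1·1·1 = 2
Sum: F(8, 8, 1) = (1536) + (1024) + (-128) + (512) + (-192) + (-24) + (64) + (24) + (2) = 2818.
Reducing mod 11: 2818 ≡ 2 (mod 11).
Since F(a, b, c) ≡ 2 ≠ 0 (mod 11), P does NOT lie on the curve.


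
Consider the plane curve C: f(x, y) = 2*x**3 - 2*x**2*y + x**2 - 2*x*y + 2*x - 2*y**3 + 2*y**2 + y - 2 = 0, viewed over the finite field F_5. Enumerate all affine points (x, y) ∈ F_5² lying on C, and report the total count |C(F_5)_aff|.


Affine F_5-points: {(0, 3), (1, 1), (1, 4), (4, 0)}; count = 4.

For each of the 25 pairs (x, y) ∈ F_5², evaluate f(x, y) mod 5. Record the zeros.
  x = 0: [0↦3, 1↦4, 2↦2, 3↦0, 4↦1]  zeros at y ∈ {3}
  x = 1: [0↦3, 1↦0, 2↦4, 3↦3, 4↦0]  zeros at y ∈ {1, 4}
  x = 2: [0↦2, 1↦1, 2↦2, 3↦3, 4↦2]  zeros at y ∈ ∅
  x = 3: [0↦2, 1↦4, 2↦3, 3↦2, 4↦4]  zeros at y ∈ ∅
  x = 4: [0↦0, 1↦1, 2↦4, 3↦2, 4↦3]  zeros at y ∈ {0}
Collecting zeros: affine points = {(0, 3), (1, 1), (1, 4), (4, 0)}.
Total count |C(F_5)_aff| = 4.


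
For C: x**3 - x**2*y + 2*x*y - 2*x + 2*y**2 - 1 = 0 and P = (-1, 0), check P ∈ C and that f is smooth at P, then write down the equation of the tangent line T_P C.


Tangent line at P: x - 3*y + 1 = 0.

Step 1: f(-1, 0) = 0, so P lies on C.
Step 2: partial derivatives
  f_x(x, y) = 3*x**2 - 2*x*y + 2*y - 2, f_y(x, y) = -x**2 + 2*x + 4*y.
  f_x(P) = 1, f_y(P) = -3 (gradient nonzero, so P is smooth).
Step 3: tangent line at P: 1·(x − -1) + -3·(y − 0) = 0.
Expanding: x - 3*y + 1 = 0.


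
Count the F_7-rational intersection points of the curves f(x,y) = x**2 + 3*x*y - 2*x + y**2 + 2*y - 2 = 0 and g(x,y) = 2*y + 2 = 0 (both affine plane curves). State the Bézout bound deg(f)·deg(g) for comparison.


Common zeros: {(1, 6), (4, 6)}; count = 2; Bézout bound = 2.

deg(f) = 2, deg(g) = 1, so Bézout bound = 2.
Scan x ∈ F_7. For each x, list the y ∈ F_7 with f(x, y) ≡ 0 and those with g(x, y) ≡ 0 (mod 7); the common zeros in that column are the intersection.
  x = 0: f ≡ 0 at y ∈ ∅; g ≡ 0 at y ∈ {6}; common: ∅.
  x = 1: f ≡ 0 at y ∈ {3, 6}; g ≡ 0 at y ∈ {6}; common: {6}.
  x = 2: f ≡ 0 at y ∈ {1, 5}; g ≡ 0 at y ∈ {6}; common: ∅.
  x = 3: f ≡ 0 at y ∈ ∅; g ≡ 0 at y ∈ {6}; common: ∅.
  x = 4: f ≡ 0 at y ∈ {1, 6}; g ≡ 0 at y ∈ {6}; common: {6}.
  x = 5: f ≡ 0 at y ∈ ∅; g ≡ 0 at y ∈ {6}; common: ∅.
  x = 6: f ≡ 0 at y ∈ {3, 5}; g ≡ 0 at y ∈ {6}; common: ∅.
Collecting: common zeros = {(1, 6), (4, 6)}, so the count is 2.
Comparison with the Bézout bound: 2 ≤ 2 = deg(f)·deg(g), as expected for curves with no common component (the bound is attained).


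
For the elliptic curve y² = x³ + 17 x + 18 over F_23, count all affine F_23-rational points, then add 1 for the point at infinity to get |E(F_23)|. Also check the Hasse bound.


Affine points = {(0, 8), (0, 15), (1, 6), (1, 17), (3, 2), (3, 21), (4, 9), (4, 14), (9, 7), (9, 16), (11, 8), (11, 15), (12, 8), (12, 15), (16, 4), (16, 19), (19, 1), (19, 22), (20, 3), (20, 20), (22, 0)}; affine count = 21; |E(F_23)| = 22.

Discriminant check: Δ ∝ 4a³ + 27b² = 4·17³ + 27·18² = 4·4913 + 27·324 ≡ 18 (mod 23). Nonzero ⇒ E is nonsingular.
For each x ∈ F_23, compute rhs = x³ + 17·x + 18 mod 23, then count y ∈ F_23 with y² ≡ rhs.
  x = 0: rhs = 18, matching y values: 8, 15 (2 points).
  x = 1: rhs = 13, matching y values: 6, 17 (2 points).
  x = 2: rhs = 14, matching y values: none (0 points).
  x = 3: rhs = 4, matching y values: 2, 21 (2 points).
  x = 4: rhs = 12, matching y values: 9, 14 (2 points).
  x = 5: rhs = 21, matching y values: none (0 points).
  x = 6: rhs = 14, matching y values: none (0 points).
  x = 7: rhs = 20, matching y values: none (0 points).
  x = 8: rhs = 22, matching y values: none (0 points).
  x = 9: rhs = 3, matching y values: 7, 16 (2 points).
  x = 10: rhs = 15, matching y values: none (0 points).
  x = 11: rhs = 18, matching y values: 8, 15 (2 points).
  x = 12: rhs = 18, matching y values: 8, 15 (2 points).
  x = 13: rhs = 21, matching y values: none (0 points).
  x = 14: rhs = 10, matching y values: none (0 points).
  x = 15: rhs = 14, matching y values: none (0 points).
  x = 16: rhs = 16, matching y values: 4, 19 (2 points).
  x = 17: rhs = 22, matching y values: none (0 points).
  x = 18: rhs = 15, matching y values: none (0 points).
  x = 19: rhs = 1, matching y values: 1, 22 (2 points).
  x = 20: rhs = 9, matching y values: 3, 20 (2 points).
  x = 21: rhs = 22, matching y values: none (0 points).
  x = 22: rhs = 0, matching y values: 0 (1 points).
Total affine count: 21.
Full point count |E(F_23)| = 21 + 1 = 22.
Hasse bound: |22 − (23+1)| = |-2| = 2 ≤ 2√23 ≈ 9.5917 ✓.


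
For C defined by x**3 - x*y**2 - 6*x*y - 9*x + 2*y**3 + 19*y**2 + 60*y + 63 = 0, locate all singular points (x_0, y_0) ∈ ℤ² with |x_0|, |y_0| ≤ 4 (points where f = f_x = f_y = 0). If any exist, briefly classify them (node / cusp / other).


Singular points: {(0, -3)}; classification: cusp.

Compute partial derivatives:
  f_x = 3*x**2 - y**2 - 6*y - 9.
  f_y = -2*x*y - 6*x + 6*y**2 + 38*y + 60.
Scan x_0 ∈ {−4, ..., 4}. For each x_0, f_y(x_0, y) is a polynomial in y; find its integer roots y ∈ {−4, ..., 4}, then test f_x and f at those candidates.
  x = -4: f_y(-4, y) = 6*y**2 + 46*y + 84; vanishes at y ∈ {-3}. (-4, -3): f_x = 48 ≠ 0.
  x = -3: f_y(-3, y) = 6*y**2 + 44*y + 78; vanishes at y ∈ {-3}. (-3, -3): f_x = 27 ≠ 0.
  x = -2: f_y(-2, y) = 6*y**2 + 42*y + 72; vanishes at y ∈ {-4, -3}. (-2, -4): f_x = 11 ≠ 0; (-2, -3): f_x = 12 ≠ 0.
  x = -1: f_y(-1, y) = 6*y**2 + 40*y + 66; vanishes at y ∈ {-3}. (-1, -3): f_x = 3 ≠ 0.
  x = 0: f_y(0, y) = 6*y**2 + 38*y + 60; vanishes at y ∈ {-3}. (0, -3): f_x = 0, f = 0 — SINGULAR.
  x = 1: f_y(1, y) = 6*y**2 + 36*y + 54; vanishes at y ∈ {-3}. (1, -3): f_x = 3 ≠ 0.
  x = 2: f_y(2, y) = 6*y**2 + 34*y + 48; vanishes at y ∈ {-3}. (2, -3): f_x = 12 ≠ 0.
  x = 3: f_y(3, y) = 6*y**2 + 32*y + 42; vanishes at y ∈ {-3}. (3, -3): f_x = 27 ≠ 0.
  x = 4: f_y(4, y) = 6*y**2 + 30*y + 36; vanishes at y ∈ {-3, -2}. (4, -3): f_x = 48 ≠ 0; (4, -2): f_x = 47 ≠ 0.
Only singular point on the grid: (0, -3).
Classify: substitute x = 0 + u, y = -3 + v and expand: f = u**3 - u*v**2 + 2*v**3 + v**2.
No constant or linear terms (consistent with a singular point). Quadratic part: v**2. Cubic part: u**3 - u*v**2 + 2*v**3.
The quadratic part v**2 is a perfect square, so there is a single (double) tangent line v = 0, i.e. y = -3. Restricting the cubic part to that line (v = 0) leaves u**3 ≠ 0, so f is not divisible by v and the branch is v² ≈ -u**3 to lowest order — this is a cusp.
Classification: cusp.


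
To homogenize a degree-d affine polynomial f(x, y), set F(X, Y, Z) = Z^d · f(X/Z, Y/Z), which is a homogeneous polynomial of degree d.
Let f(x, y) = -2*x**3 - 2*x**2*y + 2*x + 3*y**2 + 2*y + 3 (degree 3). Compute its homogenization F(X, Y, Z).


F(X, Y, Z) = -2*X**3 - 2*X**2*Y + 2*X*Z**2 + 3*Y**2*Z + 2*Y*Z**2 + 3*Z**3

deg(f) = 3.
Substitute x = X/Z, y = Y/Z into f, then multiply by Z^3.
  monomial -2·x^3·y^0 ↦ -2·X^3·Y^0·Z^0.
  monomial -2·x^2·y^1 ↦ -2·X^2·Y^1·Z^0.
  monomial 2·x^1·y^0 ↦ 2·X^1·Y^0·Z^2.
  monomial 3·x^0·y^2 ↦ 3·X^0·Y^2·Z^1.
  monomial 2·x^0·y^1 ↦ 2·X^0·Y^1·Z^2.
  monomial 3·x^0·y^0 ↦ 3·X^0·Y^0·Z^3.
Collecting: F(X, Y, Z) = -2*X**3 - 2*X**2*Y + 2*X*Z**2 + 3*Y**2*Z + 2*Y*Z**2 + 3*Z**3.


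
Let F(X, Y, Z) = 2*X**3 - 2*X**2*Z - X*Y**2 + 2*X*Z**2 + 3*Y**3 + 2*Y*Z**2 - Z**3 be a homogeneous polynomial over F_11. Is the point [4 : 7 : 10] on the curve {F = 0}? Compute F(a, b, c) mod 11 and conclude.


F(4,7,10) ≡ 4 (mod 11); P is NOT on the curve.

Evaluate F(4, 7, 10) term-by-term (mod 11).
  2*X**3 ↦ 2·64·1·1 = 128
  -2*X**2*Z ↦ -2·16·1·10 = -320
  -X*Y**2 ↦ -1·4·49·1 = -196
  2*X*Z**2 ↦ 2·4·1·100 = 800
  3*Y**3 ↦ 3·1·343·1 = 1029
  2*Y*Z**2 ↦ 2·1·7·100 = 1400
  -Z**3 ↦ -1·1·1·1000 = -1000
Sum: F(4, 7, 10) = (128) + (-320) + (-196) + (800) + (1029) + (1400) + (-1000) = 1841.
Reducing mod 11: 1841 ≡ 4 (mod 11).
Since F(a, b, c) ≡ 4 ≠ 0 (mod 11), P does NOT lie on the curve.


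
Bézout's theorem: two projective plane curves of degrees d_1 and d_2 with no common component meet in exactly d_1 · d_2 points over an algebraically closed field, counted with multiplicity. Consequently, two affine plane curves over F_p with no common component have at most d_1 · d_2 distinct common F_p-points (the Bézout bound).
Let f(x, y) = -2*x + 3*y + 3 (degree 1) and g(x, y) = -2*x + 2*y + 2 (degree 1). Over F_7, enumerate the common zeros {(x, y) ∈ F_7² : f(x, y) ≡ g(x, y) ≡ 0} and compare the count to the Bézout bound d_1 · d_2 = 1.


Common zeros: {(0, 6)}; count = 1; Bézout bound = 1.

deg(f) = 1, deg(g) = 1, so Bézout bound = 1.
Scan x ∈ F_7. For each x, list the y ∈ F_7 with f(x, y) ≡ 0 and those with g(x, y) ≡ 0 (mod 7); the common zeros in that column are the intersection.
  x = 0: f ≡ 0 at y ∈ {6}; g ≡ 0 at y ∈ {6}; common: {6}.
  x = 1: f ≡ 0 at y ∈ {2}; g ≡ 0 at y ∈ {0}; common: ∅.
  x = 2: f ≡ 0 at y ∈ {5}; g ≡ 0 at y ∈ {1}; common: ∅.
  x = 3: f ≡ 0 at y ∈ {1}; g ≡ 0 at y ∈ {2}; common: ∅.
  x = 4: f ≡ 0 at y ∈ {4}; g ≡ 0 at y ∈ {3}; common: ∅.
  x = 5: f ≡ 0 at y ∈ {0}; g ≡ 0 at y ∈ {4}; common: ∅.
  x = 6: f ≡ 0 at y ∈ {3}; g ≡ 0 at y ∈ {5}; common: ∅.
Collecting: common zeros = {(0, 6)}, so the count is 1.
Comparison with the Bézout bound: 1 ≤ 1 = deg(f)·deg(g), as expected for curves with no common component (the bound is attained).


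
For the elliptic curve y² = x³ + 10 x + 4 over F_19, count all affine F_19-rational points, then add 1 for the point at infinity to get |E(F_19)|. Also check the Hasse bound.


Affine points = {(0, 2), (0, 17), (3, 2), (3, 17), (8, 8), (8, 11), (9, 5), (9, 14), (11, 1), (11, 18), (12, 3), (12, 16), (14, 0), (16, 2), (16, 17)}; affine count = 15; |E(F_19)| = 16.

Discriminant check: Δ ∝ 4a³ + 27b² = 4·10³ + 27·4² = 4·1000 + 27·16 ≡ 5 (mod 19). Nonzero ⇒ E is nonsingular.
For each x ∈ F_19, compute rhs = x³ + 10·x + 4 mod 19, then count y ∈ F_19 with y² ≡ rhs.
  x = 0: rhs = 4, matching y values: 2, 17 (2 points).
  x = 1: rhs = 15, matching y values: none (0 points).
  x = 2: rhs = 13, matching y values: none (0 points).
  x = 3: rhs = 4, matching y values: 2, 17 (2 points).
  x = 4: rhs = 13, matching y values: none (0 points).
  x = 5: rhs = 8, matching y values: none (0 points).
  x = 6: rhs = 14, matching y values: none (0 points).
  x = 7: rhs = 18, matching y values: none (0 points).
  x = 8: rhs = 7, matching y values: 8, 11 (2 points).
  x = 9: rhs = 6, matching y values: 5, 14 (2 points).
  x = 10: rhs = 2, matching y values: none (0 points).
  x = 11: rhs = 1, matching y values: 1, 18 (2 points).
  x = 12: rhs = 9, matching y values: 3, 16 (2 points).
  x = 13: rhs = 13, matching y values: none (0 points).
  x = 14: rhs = 0, matching y values: 0 (1 points).
  x = 15: rhs = 14, matching y values: none (0 points).
  x = 16: rhs = 4, matching y values: 2, 17 (2 points).
  x = 17: rhs = 14, matching y values: none (0 points).
  x = 18: rhs = 12, matching y values: none (0 points).
Total affine count: 15.
Full point count |E(F_19)| = 15 + 1 = 16.
Hasse bound: |16 − (19+1)| = |-4| = 4 ≤ 2√19 ≈ 8.7178 ✓.


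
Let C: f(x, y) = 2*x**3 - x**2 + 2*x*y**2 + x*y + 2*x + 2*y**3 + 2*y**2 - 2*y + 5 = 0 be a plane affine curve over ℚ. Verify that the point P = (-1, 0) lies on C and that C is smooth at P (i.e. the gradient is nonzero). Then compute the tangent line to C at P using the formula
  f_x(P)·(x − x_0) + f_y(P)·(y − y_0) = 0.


Tangent line at P: 10*x - 3*y + 10 = 0.

Step 1: f(-1, 0) = 0, so P lies on C.
Step 2: partial derivatives
  f_x(x, y) = 6*x**2 - 2*x + 2*y**2 + y + 2, f_y(x, y) = 4*x*y + x + 6*y**2 + 4*y - 2.
  f_x(P) = 10, f_y(P) = -3 (gradient nonzero, so P is smooth).
Step 3: tangent line at P: 10·(x − -1) + -3·(y − 0) = 0.
Expanding: 10*x - 3*y + 10 = 0.


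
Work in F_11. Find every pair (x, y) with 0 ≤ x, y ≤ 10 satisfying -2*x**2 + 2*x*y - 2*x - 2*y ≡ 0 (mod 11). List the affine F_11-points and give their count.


Affine F_11-points: {(0, 0), (2, 6), (3, 6), (4, 3), (5, 2), (6, 4), (7, 2), (8, 4), (9, 3), (10, 0)}; count = 10.

For each of the 121 pairs (x, y) ∈ F_11², evaluate f(x, y) mod 11. Record the zeros.
  x = 0: [0↦0, 1↦9, 2↦7, 3↦5, 4↦3, 5↦1, 6↦10, 7↦8, 8↦6, 9↦4, 10↦2]  zeros at y ∈ {0}
  x = 1: [0↦7, 1↦7, 2↦7, 3↦7, 4↦7, 5↦7, 6↦7, 7↦7, 8↦7, 9↦7, 10↦7]  zeros at y ∈ ∅
  x = 2: [0↦10, 1↦1, 2↦3, 3↦5, 4↦7, 5↦9, 6↦0, 7↦2, 8↦4, 9↦6, 10↦8]  zeros at y ∈ {6}
  x = 3: [0↦9, 1↦2, 2↦6, 3↦10, 4↦3, 5↦7, 6↦0, 7↦4, 8↦8, 9↦1, 10↦5]  zeros at y ∈ {6}
  x = 4: [0↦4, 1↦10, 2↦5, 3↦0, 4↦6, 5↦1, 6↦7, 7↦2, 8↦8, 9↦3, 10↦9]  zeros at y ∈ {3}
  x = 5: [0↦6, 1↦3, 2↦0, 3↦8, 4↦5, 5↦2, 6↦10, 7↦7, 8↦4, 9↦1, 10↦9]  zeros at y ∈ {2}
  x = 6: [0↦4, 1↦3, 2↦2, 3↦1, 4↦0, 5↦10, 6↦9, 7↦8, 8↦7, 9↦6, 10↦5]  zeros at y ∈ {4}
  x = 7: [0↦9, 1↦10, 2↦0, 3↦1, 4↦2, 5↦3, 6↦4, 7↦5, 8↦6, 9↦7, 10↦8]  zeros at y ∈ {2}
  x = 8: [0↦10, 1↦2, 2↦5, 3↦8, 4↦0, 5↦3, 6↦6, 7↦9, 8↦1, 9↦4, 10↦7]  zeros at y ∈ {4}
  x = 9: [0↦7, 1↦1, 2↦6, 3↦0, 4↦5, 5↦10, 6↦4, 7↦9, 8↦3, 9↦8, 10↦2]  zeros at y ∈ {3}
  x = 10: [0↦0, 1↦7, 2↦3, 3↦10, 4↦6, 5↦2, 6↦9, 7↦5, 8↦1, 9↦8, 10↦4]  zeros at y ∈ {0}
Collecting zeros: affine points = {(0, 0), (2, 6), (3, 6), (4, 3), (5, 2), (6, 4), (7, 2), (8, 4), (9, 3), (10, 0)}.
Total count |C(F_11)_aff| = 10.


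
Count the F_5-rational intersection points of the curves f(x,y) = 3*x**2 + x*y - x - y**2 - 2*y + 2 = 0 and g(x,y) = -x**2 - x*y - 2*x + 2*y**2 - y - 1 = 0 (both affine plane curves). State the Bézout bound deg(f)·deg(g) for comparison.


Common zeros: {(3, 3)}; count = 1; Bézout bound = 4.

deg(f) = 2, deg(g) = 2, so Bézout bound = 4.
Scan x ∈ F_5. For each x, list the y ∈ F_5 with f(x, y) ≡ 0 and those with g(x, y) ≡ 0 (mod 5); the common zeros in that column are the intersection.
  x = 0: f ≡ 0 at y ∈ ∅; g ≡ 0 at y ∈ {1, 2}; common: ∅.
  x = 1: f ≡ 0 at y ∈ ∅; g ≡ 0 at y ∈ {2, 4}; common: ∅.
  x = 2: f ≡ 0 at y ∈ ∅; g ≡ 0 at y ∈ {1, 3}; common: ∅.
  x = 3: f ≡ 0 at y ∈ {3}; g ≡ 0 at y ∈ {3, 4}; common: {3}.
  x = 4: f ≡ 0 at y ∈ ∅; g ≡ 0 at y ∈ {0}; common: ∅.
Collecting: common zeros = {(3, 3)}, so the count is 1.
Comparison with the Bézout bound: 1 ≤ 4 = deg(f)·deg(g), as expected for curves with no common component (the affine F_5-count falls short of the bound because intersections may lie at infinity, over extension fields, or carry multiplicity).


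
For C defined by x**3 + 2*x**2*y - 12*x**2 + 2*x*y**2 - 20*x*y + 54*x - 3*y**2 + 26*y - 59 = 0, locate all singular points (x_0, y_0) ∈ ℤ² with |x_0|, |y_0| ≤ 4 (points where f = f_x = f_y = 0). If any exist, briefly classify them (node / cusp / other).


Singular points: {(2, 3)}; classification: cusp.

Compute partial derivatives:
  f_x = 3*x**2 + 4*x*y - 24*x + 2*y**2 - 20*y + 54.
  f_y = 2*x**2 + 4*x*y - 20*x - 6*y + 26.
Scan x_0 ∈ {−4, ..., 4}. For each x_0, f_y(x_0, y) is a polynomial in y; find its integer roots y ∈ {−4, ..., 4}, then test f_x and f at those candidates.
  x = -4: f_y(-4, y) = 138 - 22*y; no integer root y with |y| ≤ 4.
  x = -3: f_y(-3, y) = 104 - 18*y; no integer root y with |y| ≤ 4.
  x = -2: f_y(-2, y) = 74 - 14*y; no integer root y with |y| ≤ 4.
  x = -1: f_y(-1, y) = 48 - 10*y; no integer root y with |y| ≤ 4.
  x = 0: f_y(0, y) = 26 - 6*y; no integer root y with |y| ≤ 4.
  x = 1: f_y(1, y) = 8 - 2*y; vanishes at y ∈ {4}. (1, 4): f_x = 1 ≠ 0.
  x = 2: f_y(2, y) = 2*y - 6; vanishes at y ∈ {3}. (2, 3): f_x = 0, f = 0 — SINGULAR.
  x = 3: f_y(3, y) = 6*y - 16; no integer root y with |y| ≤ 4.
  x = 4: f_y(4, y) = 10*y - 22; no integer root y with |y| ≤ 4.
Only singular point on the grid: (2, 3).
Classify: substitute x = 2 + u, y = 3 + v and expand: f = u**3 + 2*u**2*v + 2*u*v**2 + v**2.
No constant or linear terms (consistent with a singular point). Quadratic part: v**2. Cubic part: u**3 + 2*u**2*v + 2*u*v**2.
The quadratic part v**2 is a perfect square, so there is a single (double) tangent line v = 0, i.e. y = 3. Restricting the cubic part to that line (v = 0) leaves u**3 ≠ 0, so f is not divisible by v and the branch is v² ≈ -u**3 to lowest order — this is a cusp.
Classification: cusp.


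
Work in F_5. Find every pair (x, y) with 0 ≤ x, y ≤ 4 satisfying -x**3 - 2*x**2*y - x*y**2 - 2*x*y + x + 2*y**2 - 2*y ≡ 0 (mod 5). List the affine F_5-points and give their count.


Affine F_5-points: {(0, 0), (0, 1), (1, 0), (1, 1), (2, 1), (3, 2), (4, 0), (4, 4)}; count = 8.

For each of the 25 pairs (x, y) ∈ F_5², evaluate f(x, y) mod 5. Record the zeros.
  x = 0: [0↦0, 1↦0, 2↦4, 3↦2, 4↦4]  zeros at y ∈ {0, 1}
  x = 1: [0↦0, 1↦0, 2↦2, 3↦1, 4↦2]  zeros at y ∈ {0, 1}
  x = 2: [0↦4, 1↦0, 2↦1, 3↦2, 4↦3]  zeros at y ∈ {1}
  x = 3: [0↦1, 1↦4, 2↦0, 3↦4, 4↦1]  zeros at y ∈ {2}
  x = 4: [0↦0, 1↦1, 2↦3, 3↦1, 4↦0]  zeros at y ∈ {0, 4}
Collecting zeros: affine points = {(0, 0), (0, 1), (1, 0), (1, 1), (2, 1), (3, 2), (4, 0), (4, 4)}.
Total count |C(F_5)_aff| = 8.


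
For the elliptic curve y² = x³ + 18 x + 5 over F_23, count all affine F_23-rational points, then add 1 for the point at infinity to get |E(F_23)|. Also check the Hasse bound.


Affine points = {(1, 1), (1, 22), (2, 7), (2, 16), (4, 7), (4, 16), (5, 6), (5, 17), (10, 9), (10, 14), (11, 4), (11, 19), (15, 4), (15, 19), (17, 7), (17, 16), (20, 4), (20, 19), (22, 3), (22, 20)}; affine count = 20; |E(F_23)| = 21.

Discriminant check: Δ ∝ 4a³ + 27b² = 4·18³ + 27·5² = 4·5832 + 27·25 ≡ 14 (mod 23). Nonzero ⇒ E is nonsingular.
For each x ∈ F_23, compute rhs = x³ + 18·x + 5 mod 23, then count y ∈ F_23 with y² ≡ rhs.
  x = 0: rhs = 5, matching y values: none (0 points).
  x = 1: rhs = 1, matching y values: 1, 22 (2 points).
  x = 2: rhs = 3, matching y values: 7, 16 (2 points).
  x = 3: rhs = 17, matching y values: none (0 points).
  x = 4: rhs = 3, matching y values: 7, 16 (2 points).
  x = 5: rhs = 13, matching y values: 6, 17 (2 points).
  x = 6: rhs = 7, matching y values: none (0 points).
  x = 7: rhs = 14, matching y values: none (0 points).
  x = 8: rhs = 17, matching y values: none (0 points).
  x = 9: rhs = 22, matching y values: none (0 points).
  x = 10: rhs = 12, matching y values: 9, 14 (2 points).
  x = 11: rhs = 16, matching y values: 4, 19 (2 points).
  x = 12: rhs = 17, matching y values: none (0 points).
  x = 13: rhs = 21, matching y values: none (0 points).
  x = 14: rhs = 11, matching y values: none (0 points).
  x = 15: rhs = 16, matching y values: 4, 19 (2 points).
  x = 16: rhs = 19, matching y values: none (0 points).
  x = 17: rhs = 3, matching y values: 7, 16 (2 points).
  x = 18: rhs = 20, matching y values: none (0 points).
  x = 19: rhs = 7, matching y values: none (0 points).
  x = 20: rhs = 16, matching y values: 4, 19 (2 points).
  x = 21: rhs = 7, matching y values: none (0 points).
  x = 22: rhs = 9, matching y values: 3, 20 (2 points).
Total affine count: 20.
Full point count |E(F_23)| = 20 + 1 = 21.
Hasse bound: |21 − (23+1)| = |-3| = 3 ≤ 2√23 ≈ 9.5917 ✓.


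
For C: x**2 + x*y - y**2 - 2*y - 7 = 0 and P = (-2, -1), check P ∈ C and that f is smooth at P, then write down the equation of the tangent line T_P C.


Tangent line at P: -5*x - 2*y - 12 = 0.

Step 1: f(-2, -1) = 0, so P lies on C.
Step 2: partial derivatives
  f_x(x, y) = 2*x + y, f_y(x, y) = x - 2*y - 2.
  f_x(P) = -5, f_y(P) = -2 (gradient nonzero, so P is smooth).
Step 3: tangent line at P: -5·(x − -2) + -2·(y − -1) = 0.
Expanding: -5*x - 2*y - 12 = 0.


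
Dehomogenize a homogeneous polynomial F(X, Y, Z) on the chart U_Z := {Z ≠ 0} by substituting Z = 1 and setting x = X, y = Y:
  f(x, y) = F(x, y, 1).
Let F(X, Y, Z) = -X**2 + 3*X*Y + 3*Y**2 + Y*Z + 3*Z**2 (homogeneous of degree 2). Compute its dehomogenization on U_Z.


f(x, y) = -x**2 + 3*x*y + 3*y**2 + y + 3

On U_Z we set Z = 1. Each monomial c·X^i·Y^j·Z^k in F becomes c·x^i·y^j·1^k = c·x^i·y^j.
Substituting Z = 1: F(X, Y, 1) = -x**2 + 3*x*y + 3*y**2 + y + 3.
Note: deg(f) ≤ deg(F) = 2; strict inequality happens when F is divisible by Z (lost terms).


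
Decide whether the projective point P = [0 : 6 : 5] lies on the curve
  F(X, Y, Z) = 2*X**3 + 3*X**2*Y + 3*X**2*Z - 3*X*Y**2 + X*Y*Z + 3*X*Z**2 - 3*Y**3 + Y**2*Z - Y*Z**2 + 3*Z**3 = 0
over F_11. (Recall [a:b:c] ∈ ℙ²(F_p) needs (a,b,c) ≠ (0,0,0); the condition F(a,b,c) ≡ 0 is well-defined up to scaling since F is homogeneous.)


F(0,6,5) ≡ 10 (mod 11); P is NOT on the curve.

Evaluate F(0, 6, 5) term-by-term (mod 11).
  2*X**3 ↦ 2·0·1·1 = 0
  3*X**2*Y ↦ 3·0·6·1 = 0
  3*X**2*Z ↦ 3·0·1·5 = 0
  -3*X*Y**2 ↦ -3·0·36·1 = 0
  X*Y*Z ↦ 1·0·6·5 = 0
  3*X*Z**2 ↦ 3·0·1·25 = 0
  -3*Y**3 ↦ -3·1·216·1 = -648
  Y**2*Z ↦ 1·1·36·5 = 180
  -Y*Z**2 ↦ -1·1·6·25 = -150
  3*Z**3 ↦ 3·1·1·125 = 375
Sum: F(0, 6, 5) = (0) + (0) + (0) + (0) + (0) + (0) + (-648) + (180) + (-150) + (375) = -243.
Reducing mod 11: -243 ≡ 10 (mod 11).
Since F(a, b, c) ≡ 10 ≠ 0 (mod 11), P does NOT lie on the curve.


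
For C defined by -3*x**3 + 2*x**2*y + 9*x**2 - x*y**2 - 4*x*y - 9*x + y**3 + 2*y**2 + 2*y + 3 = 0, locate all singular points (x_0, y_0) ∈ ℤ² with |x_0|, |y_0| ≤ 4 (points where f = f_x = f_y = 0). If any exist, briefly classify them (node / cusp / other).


Singular points: {(1, 0)}; classification: cusp.

Compute partial derivatives:
  f_x = -9*x**2 + 4*x*y + 18*x - y**2 - 4*y - 9.
  f_y = 2*x**2 - 2*x*y - 4*x + 3*y**2 + 4*y + 2.
Scan x_0 ∈ {−4, ..., 4}. For each x_0, f_y(x_0, y) is a polynomial in y; find its integer roots y ∈ {−4, ..., 4}, then test f_x and f at those candidates.
  x = -4: f_y(-4, y) = 3*y**2 + 12*y + 50; no integer root y with |y| ≤ 4.
  x = -3: f_y(-3, y) = 3*y**2 + 10*y + 32; no integer root y with |y| ≤ 4.
  x = -2: f_y(-2, y) = 3*y**2 + 8*y + 18; no integer root y with |y| ≤ 4.
  x = -1: f_y(-1, y) = 3*y**2 + 6*y + 8; no integer root y with |y| ≤ 4.
  x = 0: f_y(0, y) = 3*y**2 + 4*y + 2; no integer root y with |y| ≤ 4.
  x = 1: f_y(1, y) = 3*y**2 + 2*y; vanishes at y ∈ {0}. (1, 0): f_x = 0, f = 0 — SINGULAR.
  x = 2: f_y(2, y) = 3*y**2 + 2; no integer root y with |y| ≤ 4.
  x = 3: f_y(3, y) = 3*y**2 - 2*y + 8; no integer root y with |y| ≤ 4.
  x = 4: f_y(4, y) = 3*y**2 - 4*y + 18; no integer root y with |y| ≤ 4.
Only singular point on the grid: (1, 0).
Classify: substitute x = 1 + u, y = 0 + v and expand: f = -3*u**3 + 2*u**2*v - u*v**2 + v**3 + v**2.
No constant or linear terms (consistent with a singular point). Quadratic part: v**2. Cubic part: -3*u**3 + 2*u**2*v - u*v**2 + v**3.
The quadratic part v**2 is a perfect square, so there is a single (double) tangent line v = 0, i.e. y = 0. Restricting the cubic part to that line (v = 0) leaves -3*u**3 ≠ 0, so f is not divisible by v and the branch is v² ≈ 3*u**3 to lowest order — this is a cusp.
Classification: cusp.


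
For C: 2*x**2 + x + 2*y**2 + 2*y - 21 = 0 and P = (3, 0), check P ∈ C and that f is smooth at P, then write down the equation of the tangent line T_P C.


Tangent line at P: 13*x + 2*y - 39 = 0.

Step 1: f(3, 0) = 0, so P lies on C.
Step 2: partial derivatives
  f_x(x, y) = 4*x + 1, f_y(x, y) = 4*y + 2.
  f_x(P) = 13, f_y(P) = 2 (gradient nonzero, so P is smooth).
Step 3: tangent line at P: 13·(x − 3) + 2·(y − 0) = 0.
Expanding: 13*x + 2*y - 39 = 0.


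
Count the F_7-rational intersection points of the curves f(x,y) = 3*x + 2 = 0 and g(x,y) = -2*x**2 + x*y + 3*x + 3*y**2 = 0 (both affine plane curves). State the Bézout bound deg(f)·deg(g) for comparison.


Common zeros: {(4, 2), (4, 6)}; count = 2; Bézout bound = 2.

deg(f) = 1, deg(g) = 2, so Bézout bound = 2.
Scan x ∈ F_7. For each x, list the y ∈ F_7 with f(x, y) ≡ 0 and those with g(x, y) ≡ 0 (mod 7); the common zeros in that column are the intersection.
  x = 0: f ≡ 0 at y ∈ ∅; g ≡ 0 at y ∈ {0}; common: ∅.
  x = 1: f ≡ 0 at y ∈ ∅; g ≡ 0 at y ∈ ∅; common: ∅.
  x = 2: f ≡ 0 at y ∈ ∅; g ≡ 0 at y ∈ {2}; common: ∅.
  x = 3: f ≡ 0 at y ∈ ∅; g ≡ 0 at y ∈ ∅; common: ∅.
  x = 4: f ≡ 0 at y ∈ {0, 1, 2, 3, 4, 5, 6}; g ≡ 0 at y ∈ {2, 6}; common: {2, 6}.
  x = 5: f ≡ 0 at y ∈ ∅; g ≡ 0 at y ∈ {0, 3}; common: ∅.
  x = 6: f ≡ 0 at y ∈ ∅; g ≡ 0 at y ∈ ∅; common: ∅.
Collecting: common zeros = {(4, 2), (4, 6)}, so the count is 2.
Comparison with the Bézout bound: 2 ≤ 2 = deg(f)·deg(g), as expected for curves with no common component (the bound is attained).


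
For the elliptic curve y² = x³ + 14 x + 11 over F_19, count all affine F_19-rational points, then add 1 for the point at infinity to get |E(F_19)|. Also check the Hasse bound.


Affine points = {(0, 7), (0, 12), (1, 8), (1, 11), (2, 3), (2, 16), (3, 2), (3, 17), (4, 6), (4, 13), (5, 4), (5, 15), (6, 8), (6, 11), (9, 7), (9, 12), (10, 7), (10, 12), (12, 8), (12, 11), (14, 5), (14, 14), (15, 9), (15, 10)}; affine count = 24; |E(F_19)| = 25.

Discriminant check: Δ ∝ 4a³ + 27b² = 4·14³ + 27·11² = 4·2744 + 27·121 ≡ 12 (mod 19). Nonzero ⇒ E is nonsingular.
For each x ∈ F_19, compute rhs = x³ + 14·x + 11 mod 19, then count y ∈ F_19 with y² ≡ rhs.
  x = 0: rhs = 11, matching y values: 7, 12 (2 points).
  x = 1: rhs = 7, matching y values: 8, 11 (2 points).
  x = 2: rhs = 9, matching y values: 3, 16 (2 points).
  x = 3: rhs = 4, matching y values: 2, 17 (2 points).
  x = 4: rhs = 17, matching y values: 6, 13 (2 points).
  x = 5: rhs = 16, matching y values: 4, 15 (2 points).
  x = 6: rhs = 7, matching y values: 8, 11 (2 points).
  x = 7: rhs = 15, matching y values: none (0 points).
  x = 8: rhs = 8, matching y values: none (0 points).
  x = 9: rhs = 11, matching y values: 7, 12 (2 points).
  x = 10: rhs = 11, matching y values: 7, 12 (2 points).
  x = 11: rhs = 14, matching y values: none (0 points).
  x = 12: rhs = 7, matching y values: 8, 11 (2 points).
  x = 13: rhs = 15, matching y values: none (0 points).
  x = 14: rhs = 6, matching y values: 5, 14 (2 points).
  x = 15: rhs = 5, matching y values: 9, 10 (2 points).
  x = 16: rhs = 18, matching y values: none (0 points).
  x = 17: rhs = 13, matching y values: none (0 points).
  x = 18: rhs = 15, matching y values: none (0 points).
Total affine count: 24.
Full point count |E(F_19)| = 24 + 1 = 25.
Hasse bound: |25 − (19+1)| = |5| = 5 ≤ 2√19 ≈ 8.7178 ✓.
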